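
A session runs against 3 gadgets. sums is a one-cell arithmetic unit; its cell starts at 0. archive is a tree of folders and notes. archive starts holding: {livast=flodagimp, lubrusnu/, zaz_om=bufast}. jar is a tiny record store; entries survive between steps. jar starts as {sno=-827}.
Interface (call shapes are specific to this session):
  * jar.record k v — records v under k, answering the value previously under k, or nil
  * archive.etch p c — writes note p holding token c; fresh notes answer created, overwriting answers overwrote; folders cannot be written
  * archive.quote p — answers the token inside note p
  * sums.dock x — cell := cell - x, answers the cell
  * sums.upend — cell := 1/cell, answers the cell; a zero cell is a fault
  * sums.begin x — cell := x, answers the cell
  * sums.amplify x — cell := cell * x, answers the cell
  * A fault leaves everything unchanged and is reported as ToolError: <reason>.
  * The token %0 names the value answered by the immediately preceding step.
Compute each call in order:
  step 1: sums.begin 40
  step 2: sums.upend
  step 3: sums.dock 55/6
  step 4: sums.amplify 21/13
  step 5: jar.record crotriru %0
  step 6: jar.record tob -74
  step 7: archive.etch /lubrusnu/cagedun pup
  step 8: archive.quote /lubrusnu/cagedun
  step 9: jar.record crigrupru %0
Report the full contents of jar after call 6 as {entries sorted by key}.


> sums.begin x='40'
  40
> sums.upend
  1/40
> sums.dock x='55/6'
  -1097/120
> sums.amplify x='21/13'
  -7679/520
> jar.record k='crotriru' v='%0'
  nil
> jar.record k='tob' v='-74'
  nil
> archive.etch p='/lubrusnu/cagedun' c='pup'
  created
> archive.quote p='/lubrusnu/cagedun'
  pup
> jar.record k='crigrupru' v='%0'
  nil

Answer: {crotriru=-7679/520, sno=-827, tob=-74}


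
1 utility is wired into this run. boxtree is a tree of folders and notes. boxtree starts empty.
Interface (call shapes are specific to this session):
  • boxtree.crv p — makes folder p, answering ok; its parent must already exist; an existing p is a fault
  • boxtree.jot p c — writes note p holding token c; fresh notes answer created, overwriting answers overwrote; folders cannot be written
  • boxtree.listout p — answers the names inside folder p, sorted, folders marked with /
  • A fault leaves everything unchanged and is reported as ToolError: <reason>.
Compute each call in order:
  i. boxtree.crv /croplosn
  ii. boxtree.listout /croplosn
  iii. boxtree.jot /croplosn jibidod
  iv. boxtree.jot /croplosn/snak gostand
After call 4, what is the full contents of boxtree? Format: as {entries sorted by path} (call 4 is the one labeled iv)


==> crv(p→/croplosn)
<== ok
==> listout(p→/croplosn)
<== []
==> jot(p→/croplosn, c→jibidod)
<== ToolError: is a directory
==> jot(p→/croplosn/snak, c→gostand)
<== created

Answer: {croplosn/, croplosn/snak=gostand}


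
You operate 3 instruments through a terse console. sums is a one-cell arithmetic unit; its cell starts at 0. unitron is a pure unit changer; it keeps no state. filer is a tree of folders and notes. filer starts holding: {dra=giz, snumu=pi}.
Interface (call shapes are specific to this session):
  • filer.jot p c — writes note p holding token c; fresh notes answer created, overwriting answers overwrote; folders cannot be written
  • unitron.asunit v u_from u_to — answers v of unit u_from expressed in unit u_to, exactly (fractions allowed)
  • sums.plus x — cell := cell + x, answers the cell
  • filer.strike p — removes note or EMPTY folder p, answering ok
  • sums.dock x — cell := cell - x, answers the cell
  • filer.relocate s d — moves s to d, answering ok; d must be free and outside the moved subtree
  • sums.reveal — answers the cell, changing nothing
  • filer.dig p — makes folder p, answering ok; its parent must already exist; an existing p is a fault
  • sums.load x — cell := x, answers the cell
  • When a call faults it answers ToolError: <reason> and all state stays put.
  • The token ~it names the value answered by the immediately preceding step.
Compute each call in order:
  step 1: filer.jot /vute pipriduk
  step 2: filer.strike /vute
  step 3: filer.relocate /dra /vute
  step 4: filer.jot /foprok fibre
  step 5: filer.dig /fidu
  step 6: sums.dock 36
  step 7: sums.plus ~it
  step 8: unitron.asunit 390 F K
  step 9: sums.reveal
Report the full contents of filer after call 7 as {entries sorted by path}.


Answer: {fidu/, foprok=fibre, snumu=pi, vute=giz}

Derivation:
Do: filer.jot[p→/vute; c→pipriduk]
See: created
Do: filer.strike[p→/vute]
See: ok
Do: filer.relocate[s→/dra; d→/vute]
See: ok
Do: filer.jot[p→/foprok; c→fibre]
See: created
Do: filer.dig[p→/fidu]
See: ok
Do: sums.dock[x→36]
See: -36
Do: sums.plus[x→~it]
See: -72
Do: unitron.asunit[v→390; u_from→F; u_to→K]
See: 84967/180
Do: sums.reveal[]
See: -72


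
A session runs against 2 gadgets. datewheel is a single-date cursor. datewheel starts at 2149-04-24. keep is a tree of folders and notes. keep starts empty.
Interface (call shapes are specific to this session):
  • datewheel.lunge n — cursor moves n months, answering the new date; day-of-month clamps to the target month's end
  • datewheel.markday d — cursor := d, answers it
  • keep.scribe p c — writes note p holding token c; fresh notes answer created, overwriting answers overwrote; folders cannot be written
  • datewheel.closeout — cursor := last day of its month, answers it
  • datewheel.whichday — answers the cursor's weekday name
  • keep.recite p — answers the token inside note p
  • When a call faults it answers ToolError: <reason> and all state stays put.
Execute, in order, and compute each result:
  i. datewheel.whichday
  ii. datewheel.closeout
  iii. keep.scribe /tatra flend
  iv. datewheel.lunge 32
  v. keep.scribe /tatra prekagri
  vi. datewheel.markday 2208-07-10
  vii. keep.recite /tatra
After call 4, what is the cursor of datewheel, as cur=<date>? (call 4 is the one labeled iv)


Answer: cur=2151-12-30

Derivation:
Next I call datewheel.whichday(), which returns Thursday.
Invoking datewheel.closeout, — result: 2149-04-30.
Then keep.scribe with p='/tatra', c='flend', and get created.
I invoke datewheel.lunge with n='32', and see 2151-12-30.
Invoking keep.scribe with p='/tatra', c='prekagri', yielding overwrote.
I invoke datewheel.markday with d='2208-07-10', and see 2208-07-10.
I call keep.recite with p='/tatra', which returns prekagri.


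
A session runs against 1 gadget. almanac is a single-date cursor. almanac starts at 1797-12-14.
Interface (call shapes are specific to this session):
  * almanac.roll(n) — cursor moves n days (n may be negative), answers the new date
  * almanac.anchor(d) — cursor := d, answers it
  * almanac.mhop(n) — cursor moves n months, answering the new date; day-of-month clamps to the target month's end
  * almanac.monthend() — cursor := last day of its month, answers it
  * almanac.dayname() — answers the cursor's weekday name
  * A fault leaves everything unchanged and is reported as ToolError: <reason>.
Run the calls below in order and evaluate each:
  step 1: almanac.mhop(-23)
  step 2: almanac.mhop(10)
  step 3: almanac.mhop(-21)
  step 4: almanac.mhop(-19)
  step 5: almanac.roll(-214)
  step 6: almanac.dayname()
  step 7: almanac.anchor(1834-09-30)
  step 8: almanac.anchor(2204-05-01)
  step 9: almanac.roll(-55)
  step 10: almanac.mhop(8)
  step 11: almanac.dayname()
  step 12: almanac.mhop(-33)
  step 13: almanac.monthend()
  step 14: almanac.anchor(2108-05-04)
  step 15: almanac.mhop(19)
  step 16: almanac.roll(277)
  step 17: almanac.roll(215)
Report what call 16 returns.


Answer: 2110-09-07

Derivation:
Invoking mhop on n='-23', giving 1796-01-14.
Invoking mhop on n='10', and get 1796-11-14.
Using mhop on n='-21', giving 1795-02-14.
I run mhop on n='-19', and see 1793-07-14.
I call roll on n='-214', yielding 1792-12-12.
Now I run dayname(), which returns Wednesday.
I use anchor on d='1834-09-30': 1834-09-30.
Using anchor on d='2204-05-01': 2204-05-01.
I call roll on n='-55', and observe 2204-03-07.
I call mhop on n='8', and get 2204-11-07.
I invoke dayname(), and get Wednesday.
Next I call mhop on n='-33', → 2202-02-07.
I try monthend(), and get 2202-02-28.
Calling anchor on d='2108-05-04', — result: 2108-05-04.
I try mhop on n='19', and see 2109-12-04.
I invoke roll on n='277', and observe 2110-09-07.
I try roll on n='215', — result: 2111-04-10.


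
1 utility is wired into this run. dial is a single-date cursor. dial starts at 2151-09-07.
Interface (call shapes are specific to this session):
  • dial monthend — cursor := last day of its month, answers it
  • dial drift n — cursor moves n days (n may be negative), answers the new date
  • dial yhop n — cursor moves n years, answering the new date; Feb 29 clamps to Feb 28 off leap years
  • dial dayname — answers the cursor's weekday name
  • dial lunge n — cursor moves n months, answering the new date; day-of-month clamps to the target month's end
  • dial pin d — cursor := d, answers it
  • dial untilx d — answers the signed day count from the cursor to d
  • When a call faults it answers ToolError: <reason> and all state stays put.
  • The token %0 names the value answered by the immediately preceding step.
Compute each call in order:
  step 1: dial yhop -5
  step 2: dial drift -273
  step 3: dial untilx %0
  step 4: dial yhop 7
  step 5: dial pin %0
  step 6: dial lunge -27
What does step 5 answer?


Calling dial yhop using n=-5: 2146-09-07.
Using dial drift using n=-273: 2145-12-08.
I invoke dial untilx using d=%0, and get 0.
I use dial yhop using n=7, and observe 2152-12-08.
Now I run dial pin using d=%0, → 2152-12-08.
Calling dial lunge using n=-27, and observe 2150-09-08.

Answer: 2152-12-08


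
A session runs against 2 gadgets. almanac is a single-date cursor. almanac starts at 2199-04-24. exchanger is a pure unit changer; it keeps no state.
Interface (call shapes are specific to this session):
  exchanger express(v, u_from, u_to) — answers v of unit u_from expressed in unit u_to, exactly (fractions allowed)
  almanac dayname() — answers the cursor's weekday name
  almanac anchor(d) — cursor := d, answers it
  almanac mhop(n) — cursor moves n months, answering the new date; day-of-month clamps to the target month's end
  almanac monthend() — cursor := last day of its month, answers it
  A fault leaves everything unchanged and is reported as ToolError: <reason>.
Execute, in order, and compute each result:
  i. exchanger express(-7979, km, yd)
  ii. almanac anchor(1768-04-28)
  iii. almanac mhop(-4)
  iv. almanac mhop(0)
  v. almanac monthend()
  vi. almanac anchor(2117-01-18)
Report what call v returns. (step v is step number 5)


Answer: 1767-12-31

Derivation:
CALL exchanger express[v='-7979'; u_from='km'; u_to='yd']
RET  -9973750000/1143
CALL almanac anchor[d='1768-04-28']
RET  1768-04-28
CALL almanac mhop[n='-4']
RET  1767-12-28
CALL almanac mhop[n='0']
RET  1767-12-28
CALL almanac monthend[]
RET  1767-12-31
CALL almanac anchor[d='2117-01-18']
RET  2117-01-18


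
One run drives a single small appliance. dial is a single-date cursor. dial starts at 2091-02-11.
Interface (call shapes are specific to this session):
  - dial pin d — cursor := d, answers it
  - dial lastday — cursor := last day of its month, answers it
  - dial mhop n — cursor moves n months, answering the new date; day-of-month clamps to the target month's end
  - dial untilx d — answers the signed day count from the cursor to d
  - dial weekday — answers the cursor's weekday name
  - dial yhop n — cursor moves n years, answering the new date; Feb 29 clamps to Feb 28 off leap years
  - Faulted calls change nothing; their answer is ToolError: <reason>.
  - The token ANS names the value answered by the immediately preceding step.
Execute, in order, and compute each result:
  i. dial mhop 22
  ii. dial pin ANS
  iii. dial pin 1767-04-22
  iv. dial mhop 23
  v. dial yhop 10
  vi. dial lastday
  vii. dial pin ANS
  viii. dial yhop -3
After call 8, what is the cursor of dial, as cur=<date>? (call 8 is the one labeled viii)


==> dial mhop(22)
<== 2092-12-11
==> dial pin(ANS)
<== 2092-12-11
==> dial pin(1767-04-22)
<== 1767-04-22
==> dial mhop(23)
<== 1769-03-22
==> dial yhop(10)
<== 1779-03-22
==> dial lastday()
<== 1779-03-31
==> dial pin(ANS)
<== 1779-03-31
==> dial yhop(-3)
<== 1776-03-31

Answer: cur=1776-03-31


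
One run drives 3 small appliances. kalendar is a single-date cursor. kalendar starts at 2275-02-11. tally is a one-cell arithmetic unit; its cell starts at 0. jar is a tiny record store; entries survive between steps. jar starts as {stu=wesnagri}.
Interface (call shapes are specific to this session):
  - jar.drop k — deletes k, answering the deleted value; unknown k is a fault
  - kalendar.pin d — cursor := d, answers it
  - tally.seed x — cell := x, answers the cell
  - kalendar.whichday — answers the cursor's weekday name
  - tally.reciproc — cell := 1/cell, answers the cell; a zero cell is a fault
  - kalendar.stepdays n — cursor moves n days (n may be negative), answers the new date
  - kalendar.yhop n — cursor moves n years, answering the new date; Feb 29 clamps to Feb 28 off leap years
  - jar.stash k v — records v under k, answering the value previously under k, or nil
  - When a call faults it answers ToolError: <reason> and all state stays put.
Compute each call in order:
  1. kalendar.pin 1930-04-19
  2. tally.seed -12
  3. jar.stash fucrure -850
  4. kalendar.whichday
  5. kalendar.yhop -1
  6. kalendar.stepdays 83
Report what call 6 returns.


Answer: 1929-07-11

Derivation:
~$ kalendar.pin d='1930-04-19'
= 1930-04-19
~$ tally.seed x='-12'
= -12
~$ jar.stash k='fucrure' v='-850'
= nil
~$ kalendar.whichday
= Saturday
~$ kalendar.yhop n='-1'
= 1929-04-19
~$ kalendar.stepdays n='83'
= 1929-07-11


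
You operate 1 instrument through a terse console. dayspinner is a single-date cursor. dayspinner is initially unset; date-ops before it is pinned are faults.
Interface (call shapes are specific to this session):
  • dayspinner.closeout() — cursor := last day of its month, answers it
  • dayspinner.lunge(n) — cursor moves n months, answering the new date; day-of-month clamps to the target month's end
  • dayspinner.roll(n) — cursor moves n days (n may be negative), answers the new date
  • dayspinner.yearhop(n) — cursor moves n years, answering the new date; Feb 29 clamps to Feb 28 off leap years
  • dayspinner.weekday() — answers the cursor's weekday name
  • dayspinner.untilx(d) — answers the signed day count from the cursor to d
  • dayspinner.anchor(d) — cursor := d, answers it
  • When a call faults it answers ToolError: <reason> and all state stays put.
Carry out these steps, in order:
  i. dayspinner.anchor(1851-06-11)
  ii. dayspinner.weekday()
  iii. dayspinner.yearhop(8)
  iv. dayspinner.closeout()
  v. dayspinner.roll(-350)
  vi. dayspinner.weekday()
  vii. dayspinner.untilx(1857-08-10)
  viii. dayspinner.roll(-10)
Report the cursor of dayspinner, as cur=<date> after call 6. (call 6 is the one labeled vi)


Answer: cur=1858-07-15

Derivation:
Act: dayspinner.anchor[d=1851-06-11]
Obs: 1851-06-11
Act: dayspinner.weekday[]
Obs: Wednesday
Act: dayspinner.yearhop[n=8]
Obs: 1859-06-11
Act: dayspinner.closeout[]
Obs: 1859-06-30
Act: dayspinner.roll[n=-350]
Obs: 1858-07-15
Act: dayspinner.weekday[]
Obs: Thursday
Act: dayspinner.untilx[d=1857-08-10]
Obs: -339
Act: dayspinner.roll[n=-10]
Obs: 1858-07-05


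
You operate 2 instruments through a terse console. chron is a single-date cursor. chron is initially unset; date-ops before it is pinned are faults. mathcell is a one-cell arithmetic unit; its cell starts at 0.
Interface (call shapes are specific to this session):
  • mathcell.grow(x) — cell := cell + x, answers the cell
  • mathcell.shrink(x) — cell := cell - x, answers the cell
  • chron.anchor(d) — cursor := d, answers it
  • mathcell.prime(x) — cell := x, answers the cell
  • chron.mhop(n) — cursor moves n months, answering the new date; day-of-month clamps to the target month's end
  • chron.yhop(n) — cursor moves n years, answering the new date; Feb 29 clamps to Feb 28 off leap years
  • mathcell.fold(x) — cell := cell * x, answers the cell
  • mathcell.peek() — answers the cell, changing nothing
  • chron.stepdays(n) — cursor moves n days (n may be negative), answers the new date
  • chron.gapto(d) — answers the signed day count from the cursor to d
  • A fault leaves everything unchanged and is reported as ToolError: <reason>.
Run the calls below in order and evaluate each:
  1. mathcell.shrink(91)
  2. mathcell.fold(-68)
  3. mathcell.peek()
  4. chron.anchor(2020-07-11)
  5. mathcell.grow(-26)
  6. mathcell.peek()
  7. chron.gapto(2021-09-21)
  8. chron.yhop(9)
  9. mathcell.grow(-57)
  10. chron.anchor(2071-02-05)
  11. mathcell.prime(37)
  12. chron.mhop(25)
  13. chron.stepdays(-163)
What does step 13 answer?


Answer: 2072-09-23

Derivation:
Step: mathcell.shrink[x=91]
Result: -91
Step: mathcell.fold[x=-68]
Result: 6188
Step: mathcell.peek[]
Result: 6188
Step: chron.anchor[d=2020-07-11]
Result: 2020-07-11
Step: mathcell.grow[x=-26]
Result: 6162
Step: mathcell.peek[]
Result: 6162
Step: chron.gapto[d=2021-09-21]
Result: 437
Step: chron.yhop[n=9]
Result: 2029-07-11
Step: mathcell.grow[x=-57]
Result: 6105
Step: chron.anchor[d=2071-02-05]
Result: 2071-02-05
Step: mathcell.prime[x=37]
Result: 37
Step: chron.mhop[n=25]
Result: 2073-03-05
Step: chron.stepdays[n=-163]
Result: 2072-09-23


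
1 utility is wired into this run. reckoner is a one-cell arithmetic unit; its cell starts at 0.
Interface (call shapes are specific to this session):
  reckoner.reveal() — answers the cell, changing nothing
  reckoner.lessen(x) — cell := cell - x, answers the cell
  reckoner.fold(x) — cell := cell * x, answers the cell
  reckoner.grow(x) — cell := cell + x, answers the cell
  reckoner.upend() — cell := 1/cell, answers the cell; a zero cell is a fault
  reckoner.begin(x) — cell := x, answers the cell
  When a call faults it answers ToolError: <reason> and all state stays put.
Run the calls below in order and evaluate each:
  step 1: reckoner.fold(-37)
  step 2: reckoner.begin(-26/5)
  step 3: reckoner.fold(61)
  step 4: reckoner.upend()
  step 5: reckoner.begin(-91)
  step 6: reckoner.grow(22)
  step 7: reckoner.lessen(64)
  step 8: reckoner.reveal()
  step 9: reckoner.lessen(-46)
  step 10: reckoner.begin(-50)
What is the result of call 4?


Answer: -5/1586

Derivation:
Invoking reckoner.fold(x→-37), and observe 0.
I call reckoner.begin(x→-26/5), which returns -26/5.
Now I run reckoner.fold(x→61): -1586/5.
Calling reckoner.upend(), and observe -5/1586.
Then reckoner.begin(x→-91), — result: -91.
Then reckoner.grow(x→22), → -69.
I try reckoner.lessen(x→64), and observe -133.
Next I call reckoner.reveal, and get -133.
Now I run reckoner.lessen(x→-46), and see -87.
I use reckoner.begin(x→-50), and observe -50.


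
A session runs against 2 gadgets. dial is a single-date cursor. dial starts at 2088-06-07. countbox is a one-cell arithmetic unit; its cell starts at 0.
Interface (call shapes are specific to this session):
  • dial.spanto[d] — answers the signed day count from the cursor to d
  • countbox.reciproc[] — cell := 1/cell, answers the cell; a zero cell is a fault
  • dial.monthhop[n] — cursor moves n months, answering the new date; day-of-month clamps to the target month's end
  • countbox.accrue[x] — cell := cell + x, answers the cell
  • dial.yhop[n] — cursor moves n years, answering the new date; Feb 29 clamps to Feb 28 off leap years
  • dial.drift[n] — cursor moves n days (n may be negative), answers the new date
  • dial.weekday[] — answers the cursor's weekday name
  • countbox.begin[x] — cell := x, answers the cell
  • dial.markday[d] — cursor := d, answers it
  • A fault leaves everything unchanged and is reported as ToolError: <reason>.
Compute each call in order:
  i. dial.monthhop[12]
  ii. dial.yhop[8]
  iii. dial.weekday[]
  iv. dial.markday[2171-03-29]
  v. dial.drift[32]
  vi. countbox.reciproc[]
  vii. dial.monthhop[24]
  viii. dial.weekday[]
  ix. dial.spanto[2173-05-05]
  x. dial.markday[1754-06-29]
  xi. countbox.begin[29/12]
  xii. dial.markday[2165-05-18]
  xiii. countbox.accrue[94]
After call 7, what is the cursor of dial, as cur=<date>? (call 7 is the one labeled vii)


-- 1. monthhop(n→12) : 2089-06-07
-- 2. yhop(n→8) : 2097-06-07
-- 3. weekday() : Friday
-- 4. markday(d→2171-03-29) : 2171-03-29
-- 5. drift(n→32) : 2171-04-30
-- 6. reciproc() : ToolError: reciprocal of zero
-- 7. monthhop(n→24) : 2173-04-30
-- 8. weekday() : Friday
-- 9. spanto(d→2173-05-05) : 5
-- 10. markday(d→1754-06-29) : 1754-06-29
-- 11. begin(x→29/12) : 29/12
-- 12. markday(d→2165-05-18) : 2165-05-18
-- 13. accrue(x→94) : 1157/12

Answer: cur=2173-04-30


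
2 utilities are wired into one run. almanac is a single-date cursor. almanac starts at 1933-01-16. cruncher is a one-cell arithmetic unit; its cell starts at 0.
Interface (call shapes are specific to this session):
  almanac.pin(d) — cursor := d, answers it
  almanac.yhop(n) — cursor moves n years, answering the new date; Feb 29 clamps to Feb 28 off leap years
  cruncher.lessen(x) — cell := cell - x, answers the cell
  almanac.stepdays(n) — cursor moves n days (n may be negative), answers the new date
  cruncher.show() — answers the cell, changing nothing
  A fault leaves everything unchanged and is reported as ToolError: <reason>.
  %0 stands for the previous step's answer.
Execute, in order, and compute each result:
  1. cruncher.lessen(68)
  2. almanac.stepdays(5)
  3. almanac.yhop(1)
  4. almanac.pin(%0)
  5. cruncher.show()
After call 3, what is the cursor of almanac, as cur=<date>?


Answer: cur=1934-01-21

Derivation:
>> cruncher.lessen(x=68)
<< -68
>> almanac.stepdays(n=5)
<< 1933-01-21
>> almanac.yhop(n=1)
<< 1934-01-21
>> almanac.pin(d=%0)
<< 1934-01-21
>> cruncher.show()
<< -68


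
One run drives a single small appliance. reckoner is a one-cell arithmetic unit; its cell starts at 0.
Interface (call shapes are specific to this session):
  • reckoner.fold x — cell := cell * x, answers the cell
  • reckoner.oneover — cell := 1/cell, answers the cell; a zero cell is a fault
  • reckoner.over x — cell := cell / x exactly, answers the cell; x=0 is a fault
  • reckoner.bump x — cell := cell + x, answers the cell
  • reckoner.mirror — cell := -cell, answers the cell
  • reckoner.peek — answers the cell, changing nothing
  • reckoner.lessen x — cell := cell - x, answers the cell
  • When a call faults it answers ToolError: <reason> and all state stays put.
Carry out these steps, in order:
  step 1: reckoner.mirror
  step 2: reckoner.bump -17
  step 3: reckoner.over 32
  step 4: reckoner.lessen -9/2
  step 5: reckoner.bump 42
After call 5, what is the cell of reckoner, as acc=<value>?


% 1. reckoner.mirror() ~> 0
% 2. reckoner.bump(x→-17) ~> -17
% 3. reckoner.over(x→32) ~> -17/32
% 4. reckoner.lessen(x→-9/2) ~> 127/32
% 5. reckoner.bump(x→42) ~> 1471/32

Answer: acc=1471/32


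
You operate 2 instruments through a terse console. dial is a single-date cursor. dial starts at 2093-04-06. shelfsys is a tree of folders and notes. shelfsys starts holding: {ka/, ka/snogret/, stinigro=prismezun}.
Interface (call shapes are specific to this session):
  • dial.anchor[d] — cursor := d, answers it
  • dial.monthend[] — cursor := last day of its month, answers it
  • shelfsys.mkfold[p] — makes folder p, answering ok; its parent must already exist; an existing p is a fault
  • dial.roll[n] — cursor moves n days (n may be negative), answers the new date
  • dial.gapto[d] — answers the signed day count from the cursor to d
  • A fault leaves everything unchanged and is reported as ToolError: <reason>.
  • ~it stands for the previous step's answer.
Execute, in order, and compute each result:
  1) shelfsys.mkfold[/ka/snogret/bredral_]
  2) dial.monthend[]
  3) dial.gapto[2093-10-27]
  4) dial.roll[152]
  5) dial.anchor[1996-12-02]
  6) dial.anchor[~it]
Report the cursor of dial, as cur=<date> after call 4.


Answer: cur=2093-09-29

Derivation:
;; mkfold(/ka/snogret/bredral_) => ok
;; monthend() => 2093-04-30
;; gapto(2093-10-27) => 180
;; roll(152) => 2093-09-29
;; anchor(1996-12-02) => 1996-12-02
;; anchor(~it) => 1996-12-02


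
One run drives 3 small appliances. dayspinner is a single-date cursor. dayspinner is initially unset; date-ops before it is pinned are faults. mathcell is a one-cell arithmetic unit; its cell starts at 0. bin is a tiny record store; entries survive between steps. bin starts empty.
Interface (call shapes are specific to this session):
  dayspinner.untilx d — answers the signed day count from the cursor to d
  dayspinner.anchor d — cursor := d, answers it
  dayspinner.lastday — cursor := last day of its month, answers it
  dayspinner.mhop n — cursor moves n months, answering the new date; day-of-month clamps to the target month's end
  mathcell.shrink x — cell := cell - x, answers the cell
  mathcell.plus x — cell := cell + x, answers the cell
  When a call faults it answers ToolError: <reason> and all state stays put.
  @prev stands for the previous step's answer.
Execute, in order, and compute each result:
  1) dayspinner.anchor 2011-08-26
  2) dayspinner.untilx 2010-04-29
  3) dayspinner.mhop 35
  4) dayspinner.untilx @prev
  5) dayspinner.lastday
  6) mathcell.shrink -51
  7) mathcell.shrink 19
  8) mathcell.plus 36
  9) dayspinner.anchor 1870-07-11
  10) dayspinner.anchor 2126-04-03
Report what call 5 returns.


Act: dayspinner.anchor[d→2011-08-26]
Obs: 2011-08-26
Act: dayspinner.untilx[d→2010-04-29]
Obs: -484
Act: dayspinner.mhop[n→35]
Obs: 2014-07-26
Act: dayspinner.untilx[d→@prev]
Obs: 0
Act: dayspinner.lastday[]
Obs: 2014-07-31
Act: mathcell.shrink[x→-51]
Obs: 51
Act: mathcell.shrink[x→19]
Obs: 32
Act: mathcell.plus[x→36]
Obs: 68
Act: dayspinner.anchor[d→1870-07-11]
Obs: 1870-07-11
Act: dayspinner.anchor[d→2126-04-03]
Obs: 2126-04-03

Answer: 2014-07-31


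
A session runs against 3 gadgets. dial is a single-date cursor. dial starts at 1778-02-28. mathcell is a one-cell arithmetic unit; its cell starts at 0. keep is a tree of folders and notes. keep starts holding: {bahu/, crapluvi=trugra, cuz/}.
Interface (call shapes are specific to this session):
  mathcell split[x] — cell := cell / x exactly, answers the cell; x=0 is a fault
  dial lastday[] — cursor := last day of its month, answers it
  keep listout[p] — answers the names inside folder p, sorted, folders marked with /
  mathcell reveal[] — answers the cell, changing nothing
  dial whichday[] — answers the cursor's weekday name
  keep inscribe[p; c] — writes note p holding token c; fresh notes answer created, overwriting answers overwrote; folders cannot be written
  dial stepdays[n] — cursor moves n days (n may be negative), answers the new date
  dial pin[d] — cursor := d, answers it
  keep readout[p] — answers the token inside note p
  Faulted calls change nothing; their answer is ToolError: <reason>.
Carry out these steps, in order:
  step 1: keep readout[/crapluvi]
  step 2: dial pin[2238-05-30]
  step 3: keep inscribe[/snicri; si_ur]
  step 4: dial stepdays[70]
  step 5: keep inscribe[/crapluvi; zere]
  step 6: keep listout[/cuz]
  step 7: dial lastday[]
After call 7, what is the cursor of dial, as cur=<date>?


Answer: cur=2238-08-31

Derivation:
// 1. keep readout(/crapluvi) -> trugra
// 2. dial pin(2238-05-30) -> 2238-05-30
// 3. keep inscribe(/snicri, si_ur) -> created
// 4. dial stepdays(70) -> 2238-08-08
// 5. keep inscribe(/crapluvi, zere) -> overwrote
// 6. keep listout(/cuz) -> []
// 7. dial lastday() -> 2238-08-31


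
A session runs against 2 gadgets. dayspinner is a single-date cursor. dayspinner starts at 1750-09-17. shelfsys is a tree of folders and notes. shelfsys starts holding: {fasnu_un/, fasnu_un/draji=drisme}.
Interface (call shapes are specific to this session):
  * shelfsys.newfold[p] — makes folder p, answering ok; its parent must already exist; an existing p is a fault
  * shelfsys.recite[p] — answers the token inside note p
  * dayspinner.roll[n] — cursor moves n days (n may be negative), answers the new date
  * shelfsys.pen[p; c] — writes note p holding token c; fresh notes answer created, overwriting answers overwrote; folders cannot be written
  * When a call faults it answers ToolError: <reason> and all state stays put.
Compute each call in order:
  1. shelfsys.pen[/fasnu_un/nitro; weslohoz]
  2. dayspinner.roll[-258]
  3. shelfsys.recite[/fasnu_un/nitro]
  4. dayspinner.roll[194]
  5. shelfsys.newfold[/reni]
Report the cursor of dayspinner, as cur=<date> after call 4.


Answer: cur=1750-07-15

Derivation:
;; 1. shelfsys.pen(p→/fasnu_un/nitro, c→weslohoz) -> created
;; 2. dayspinner.roll(n→-258) -> 1750-01-02
;; 3. shelfsys.recite(p→/fasnu_un/nitro) -> weslohoz
;; 4. dayspinner.roll(n→194) -> 1750-07-15
;; 5. shelfsys.newfold(p→/reni) -> ok


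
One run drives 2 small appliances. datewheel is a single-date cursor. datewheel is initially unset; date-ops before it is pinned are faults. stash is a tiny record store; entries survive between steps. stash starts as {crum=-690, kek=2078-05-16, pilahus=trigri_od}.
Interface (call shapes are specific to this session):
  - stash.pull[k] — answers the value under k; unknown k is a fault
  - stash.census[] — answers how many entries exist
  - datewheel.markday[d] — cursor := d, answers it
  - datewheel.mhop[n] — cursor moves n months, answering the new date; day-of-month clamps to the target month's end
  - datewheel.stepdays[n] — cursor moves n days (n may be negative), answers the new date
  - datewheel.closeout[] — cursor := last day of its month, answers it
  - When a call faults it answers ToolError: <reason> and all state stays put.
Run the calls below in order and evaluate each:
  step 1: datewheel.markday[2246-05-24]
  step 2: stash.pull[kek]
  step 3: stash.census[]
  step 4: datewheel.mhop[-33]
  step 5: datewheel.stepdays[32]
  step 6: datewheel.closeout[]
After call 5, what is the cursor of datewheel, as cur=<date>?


I run markday(d=2246-05-24), which returns 2246-05-24.
I invoke pull(k=kek), and observe 2078-05-16.
Calling census(), and get 3.
I invoke mhop(n=-33), which returns 2243-08-24.
I run stepdays(n=32), and get 2243-09-25.
I call closeout(), giving 2243-09-30.

Answer: cur=2243-09-25


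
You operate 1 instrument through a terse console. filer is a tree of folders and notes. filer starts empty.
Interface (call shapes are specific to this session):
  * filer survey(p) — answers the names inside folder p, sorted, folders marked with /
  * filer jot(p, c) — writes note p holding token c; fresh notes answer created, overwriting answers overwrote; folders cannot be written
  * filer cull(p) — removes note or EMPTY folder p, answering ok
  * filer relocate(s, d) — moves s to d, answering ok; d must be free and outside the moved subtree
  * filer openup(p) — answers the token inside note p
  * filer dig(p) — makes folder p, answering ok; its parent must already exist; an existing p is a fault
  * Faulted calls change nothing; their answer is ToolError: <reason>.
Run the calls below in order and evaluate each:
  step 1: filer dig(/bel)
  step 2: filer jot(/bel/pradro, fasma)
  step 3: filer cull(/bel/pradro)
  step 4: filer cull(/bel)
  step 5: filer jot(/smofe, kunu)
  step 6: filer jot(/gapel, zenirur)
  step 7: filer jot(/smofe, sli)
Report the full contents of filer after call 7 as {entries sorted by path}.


% filer dig(p: /bel) ~> ok
% filer jot(p: /bel/pradro, c: fasma) ~> created
% filer cull(p: /bel/pradro) ~> ok
% filer cull(p: /bel) ~> ok
% filer jot(p: /smofe, c: kunu) ~> created
% filer jot(p: /gapel, c: zenirur) ~> created
% filer jot(p: /smofe, c: sli) ~> overwrote

Answer: {gapel=zenirur, smofe=sli}


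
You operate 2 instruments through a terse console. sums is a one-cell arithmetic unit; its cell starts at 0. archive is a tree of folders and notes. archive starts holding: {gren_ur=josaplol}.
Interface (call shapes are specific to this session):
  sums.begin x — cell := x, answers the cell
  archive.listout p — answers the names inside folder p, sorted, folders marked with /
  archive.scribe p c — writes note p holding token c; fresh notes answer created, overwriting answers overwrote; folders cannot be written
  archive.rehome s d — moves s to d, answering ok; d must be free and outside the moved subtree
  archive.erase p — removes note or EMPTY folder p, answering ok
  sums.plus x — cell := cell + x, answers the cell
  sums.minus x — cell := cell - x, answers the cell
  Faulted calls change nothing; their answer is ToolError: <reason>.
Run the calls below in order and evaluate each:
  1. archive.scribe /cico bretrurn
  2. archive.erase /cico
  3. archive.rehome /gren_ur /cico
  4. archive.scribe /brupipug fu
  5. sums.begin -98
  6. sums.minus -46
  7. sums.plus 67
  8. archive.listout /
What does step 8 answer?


>> scribe(p='/cico', c='bretrurn')
<< created
>> erase(p='/cico')
<< ok
>> rehome(s='/gren_ur', d='/cico')
<< ok
>> scribe(p='/brupipug', c='fu')
<< created
>> begin(x='-98')
<< -98
>> minus(x='-46')
<< -52
>> plus(x='67')
<< 15
>> listout(p='/')
<< [brupipug, cico]

Answer: [brupipug, cico]


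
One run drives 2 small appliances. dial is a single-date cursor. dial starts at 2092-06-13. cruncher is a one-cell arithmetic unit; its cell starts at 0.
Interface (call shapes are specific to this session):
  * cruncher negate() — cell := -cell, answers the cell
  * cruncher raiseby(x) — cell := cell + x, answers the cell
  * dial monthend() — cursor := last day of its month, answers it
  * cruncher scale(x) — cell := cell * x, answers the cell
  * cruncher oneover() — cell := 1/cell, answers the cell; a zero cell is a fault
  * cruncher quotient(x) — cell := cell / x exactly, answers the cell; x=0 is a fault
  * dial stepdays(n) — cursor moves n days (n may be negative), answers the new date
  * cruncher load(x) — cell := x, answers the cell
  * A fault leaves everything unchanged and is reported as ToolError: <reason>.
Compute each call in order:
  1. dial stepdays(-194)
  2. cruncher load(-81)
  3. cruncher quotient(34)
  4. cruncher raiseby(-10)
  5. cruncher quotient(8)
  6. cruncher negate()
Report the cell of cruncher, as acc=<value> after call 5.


Answer: acc=-421/272

Derivation:
-> dial stepdays(n='-194')
<- 2091-12-02
-> cruncher load(x='-81')
<- -81
-> cruncher quotient(x='34')
<- -81/34
-> cruncher raiseby(x='-10')
<- -421/34
-> cruncher quotient(x='8')
<- -421/272
-> cruncher negate()
<- 421/272


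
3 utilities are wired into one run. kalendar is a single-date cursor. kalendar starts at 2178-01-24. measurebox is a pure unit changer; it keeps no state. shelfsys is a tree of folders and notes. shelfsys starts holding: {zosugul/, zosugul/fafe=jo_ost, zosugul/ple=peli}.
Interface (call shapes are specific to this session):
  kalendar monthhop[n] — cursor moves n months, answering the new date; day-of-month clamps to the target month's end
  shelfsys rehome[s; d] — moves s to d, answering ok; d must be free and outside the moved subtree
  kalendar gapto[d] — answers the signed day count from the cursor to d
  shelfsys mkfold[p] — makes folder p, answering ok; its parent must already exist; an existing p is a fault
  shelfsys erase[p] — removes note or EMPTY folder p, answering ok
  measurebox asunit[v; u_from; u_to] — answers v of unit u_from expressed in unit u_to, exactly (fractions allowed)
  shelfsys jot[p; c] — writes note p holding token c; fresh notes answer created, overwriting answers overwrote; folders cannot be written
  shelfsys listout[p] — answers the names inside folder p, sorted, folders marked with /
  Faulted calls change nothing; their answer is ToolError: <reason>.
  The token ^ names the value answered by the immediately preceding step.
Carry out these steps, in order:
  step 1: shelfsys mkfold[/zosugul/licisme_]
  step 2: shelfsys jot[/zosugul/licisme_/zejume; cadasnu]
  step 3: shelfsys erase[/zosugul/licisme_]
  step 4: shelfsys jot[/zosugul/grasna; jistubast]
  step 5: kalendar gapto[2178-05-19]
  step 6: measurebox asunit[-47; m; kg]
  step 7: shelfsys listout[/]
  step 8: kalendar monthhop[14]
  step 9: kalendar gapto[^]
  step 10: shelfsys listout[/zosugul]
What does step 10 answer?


-> shelfsys mkfold(p=/zosugul/licisme_)
<- ok
-> shelfsys jot(p=/zosugul/licisme_/zejume, c=cadasnu)
<- created
-> shelfsys erase(p=/zosugul/licisme_)
<- ToolError: not empty
-> shelfsys jot(p=/zosugul/grasna, c=jistubast)
<- created
-> kalendar gapto(d=2178-05-19)
<- 115
-> measurebox asunit(v=-47, u_from=m, u_to=kg)
<- ToolError: incompatible units
-> shelfsys listout(p=/)
<- [zosugul/]
-> kalendar monthhop(n=14)
<- 2179-03-24
-> kalendar gapto(d=^)
<- 0
-> shelfsys listout(p=/zosugul)
<- [fafe, grasna, licisme_/, ple]

Answer: [fafe, grasna, licisme_/, ple]


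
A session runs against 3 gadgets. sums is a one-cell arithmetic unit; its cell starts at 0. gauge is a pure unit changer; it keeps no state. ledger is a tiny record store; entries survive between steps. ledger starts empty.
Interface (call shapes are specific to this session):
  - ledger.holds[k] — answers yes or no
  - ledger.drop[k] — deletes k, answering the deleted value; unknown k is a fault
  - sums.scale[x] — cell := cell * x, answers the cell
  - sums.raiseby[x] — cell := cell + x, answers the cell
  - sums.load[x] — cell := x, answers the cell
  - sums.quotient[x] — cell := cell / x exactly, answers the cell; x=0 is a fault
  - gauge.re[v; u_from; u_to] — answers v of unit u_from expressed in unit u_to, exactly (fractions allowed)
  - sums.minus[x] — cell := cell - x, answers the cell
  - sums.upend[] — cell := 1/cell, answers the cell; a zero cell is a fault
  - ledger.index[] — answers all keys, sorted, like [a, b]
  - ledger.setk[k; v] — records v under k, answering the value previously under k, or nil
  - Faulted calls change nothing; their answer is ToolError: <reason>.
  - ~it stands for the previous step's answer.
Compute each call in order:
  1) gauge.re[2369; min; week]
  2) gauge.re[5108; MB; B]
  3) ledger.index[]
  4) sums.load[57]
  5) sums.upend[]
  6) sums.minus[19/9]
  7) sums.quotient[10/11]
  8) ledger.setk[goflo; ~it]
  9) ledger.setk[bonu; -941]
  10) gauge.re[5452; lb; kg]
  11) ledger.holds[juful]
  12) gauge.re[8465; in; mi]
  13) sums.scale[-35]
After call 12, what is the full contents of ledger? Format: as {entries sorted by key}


Answer: {bonu=-941, goflo=-1969/855}

Derivation:
~$ gauge.re 2369 min week
:: 2369/10080
~$ gauge.re 5108 MB B
:: 5108000000
~$ ledger.index
:: []
~$ sums.load 57
:: 57
~$ sums.upend
:: 1/57
~$ sums.minus 19/9
:: -358/171
~$ sums.quotient 10/11
:: -1969/855
~$ ledger.setk goflo ~it
:: nil
~$ ledger.setk bonu -941
:: nil
~$ gauge.re 5452 lb kg
:: 61824640031/25000000
~$ ledger.holds juful
:: no
~$ gauge.re 8465 in mi
:: 1693/12672
~$ sums.scale -35
:: 13783/171


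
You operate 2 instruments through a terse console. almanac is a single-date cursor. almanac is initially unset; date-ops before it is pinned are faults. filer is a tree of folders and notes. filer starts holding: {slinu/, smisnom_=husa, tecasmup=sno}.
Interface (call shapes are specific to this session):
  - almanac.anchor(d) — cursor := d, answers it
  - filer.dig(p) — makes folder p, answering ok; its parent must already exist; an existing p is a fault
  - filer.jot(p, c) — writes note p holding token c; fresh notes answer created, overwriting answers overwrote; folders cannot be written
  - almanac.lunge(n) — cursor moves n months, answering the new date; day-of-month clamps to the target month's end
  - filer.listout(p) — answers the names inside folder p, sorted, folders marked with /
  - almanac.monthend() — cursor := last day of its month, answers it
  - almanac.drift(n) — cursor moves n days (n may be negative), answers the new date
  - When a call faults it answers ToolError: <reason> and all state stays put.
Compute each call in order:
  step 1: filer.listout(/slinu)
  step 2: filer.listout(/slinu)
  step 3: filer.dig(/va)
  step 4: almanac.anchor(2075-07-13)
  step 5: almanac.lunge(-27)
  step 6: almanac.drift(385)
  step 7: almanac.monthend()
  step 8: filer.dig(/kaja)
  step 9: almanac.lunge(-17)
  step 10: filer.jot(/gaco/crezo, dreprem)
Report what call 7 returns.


I use listout with p=/slinu, yielding [].
Next I call listout with p=/slinu, → [].
Calling dig with p=/va, and observe ok.
Next I call anchor with d=2075-07-13, — result: 2075-07-13.
I run lunge with n=-27, — result: 2073-04-13.
Using drift with n=385, and see 2074-05-03.
Now I run monthend(), yielding 2074-05-31.
I invoke dig with p=/kaja, and see ok.
Next I call lunge with n=-17, which returns 2072-12-31.
Invoking jot with p=/gaco/crezo, c=dreprem, which returns ToolError: no parent.

Answer: 2074-05-31
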